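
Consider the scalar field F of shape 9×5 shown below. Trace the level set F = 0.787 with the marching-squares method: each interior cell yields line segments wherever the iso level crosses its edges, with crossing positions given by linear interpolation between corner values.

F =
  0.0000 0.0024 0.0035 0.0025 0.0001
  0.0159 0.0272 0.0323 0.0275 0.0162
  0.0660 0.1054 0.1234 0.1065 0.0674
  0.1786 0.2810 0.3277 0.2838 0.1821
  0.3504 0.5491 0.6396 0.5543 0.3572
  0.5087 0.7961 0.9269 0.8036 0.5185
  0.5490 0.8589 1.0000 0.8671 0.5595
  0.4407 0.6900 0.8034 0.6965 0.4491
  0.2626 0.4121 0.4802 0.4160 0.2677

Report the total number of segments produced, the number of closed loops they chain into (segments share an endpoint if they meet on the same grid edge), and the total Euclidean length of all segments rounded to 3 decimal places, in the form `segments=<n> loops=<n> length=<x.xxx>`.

cell (4,0): code 0100 → (4.963,1.000)–(5.000,0.968)
cell (4,1): code 1100 → (4.513,2.000)–(4.963,1.000)
cell (4,2): code 1100 → (4.933,3.000)–(4.513,2.000)
cell (4,3): code 1000 → (5.000,3.058)–(4.933,3.000)
cell (5,0): code 0110 → (5.000,0.968)–(6.000,0.768)
cell (5,3): code 1001 → (6.000,3.260)–(5.000,3.058)
cell (6,0): code 0010 → (6.000,0.768)–(6.426,1.000)
cell (6,1): code 0111 → (6.426,1.000)–(7.000,1.855)
cell (6,2): code 1011 → (7.000,2.153)–(6.470,3.000)
cell (6,3): code 0001 → (6.470,3.000)–(6.000,3.260)
cell (7,1): code 0010 → (7.000,1.855)–(7.051,2.000)
cell (7,2): code 0001 → (7.051,2.000)–(7.000,2.153)
total: 12 segments, chained into 1 closed loop(s), length Σ = 7.724439

segments=12 loops=1 length=7.724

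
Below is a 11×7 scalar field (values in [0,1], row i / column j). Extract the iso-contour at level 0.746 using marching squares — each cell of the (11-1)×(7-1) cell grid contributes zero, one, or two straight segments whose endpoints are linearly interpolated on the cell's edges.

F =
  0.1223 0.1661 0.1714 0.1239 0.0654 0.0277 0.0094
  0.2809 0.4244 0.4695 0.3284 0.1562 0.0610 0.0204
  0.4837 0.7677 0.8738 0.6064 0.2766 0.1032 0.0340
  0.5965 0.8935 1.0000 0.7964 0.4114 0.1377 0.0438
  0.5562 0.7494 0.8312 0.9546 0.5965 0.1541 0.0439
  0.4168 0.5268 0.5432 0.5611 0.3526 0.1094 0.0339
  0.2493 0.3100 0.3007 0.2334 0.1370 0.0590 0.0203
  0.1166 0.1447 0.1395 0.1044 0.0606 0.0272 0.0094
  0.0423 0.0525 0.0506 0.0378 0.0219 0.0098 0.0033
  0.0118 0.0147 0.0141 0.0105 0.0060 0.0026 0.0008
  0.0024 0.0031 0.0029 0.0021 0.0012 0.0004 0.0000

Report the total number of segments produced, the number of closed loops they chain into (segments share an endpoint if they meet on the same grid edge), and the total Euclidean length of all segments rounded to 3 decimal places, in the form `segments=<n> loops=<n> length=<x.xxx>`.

cell (1,0): code 0100 → (1.937,1.000)–(2.000,0.924)
cell (1,1): code 1100 → (1.684,2.000)–(1.937,1.000)
cell (1,2): code 1000 → (2.000,2.478)–(1.684,2.000)
cell (2,0): code 0110 → (2.000,0.924)–(3.000,0.503)
cell (2,2): code 1101 → (2.735,3.000)–(2.000,2.478)
cell (2,3): code 1000 → (3.000,3.131)–(2.735,3.000)
cell (3,0): code 0110 → (3.000,0.503)–(4.000,0.982)
cell (3,3): code 1001 → (4.000,3.583)–(3.000,3.131)
cell (4,0): code 0010 → (4.000,0.982)–(4.015,1.000)
cell (4,1): code 0011 → (4.015,1.000)–(4.296,2.000)
cell (4,2): code 0011 → (4.296,2.000)–(4.530,3.000)
cell (4,3): code 0001 → (4.530,3.000)–(4.000,3.583)
total: 12 segments, chained into 1 closed loop(s), length Σ = 9.068176

segments=12 loops=1 length=9.068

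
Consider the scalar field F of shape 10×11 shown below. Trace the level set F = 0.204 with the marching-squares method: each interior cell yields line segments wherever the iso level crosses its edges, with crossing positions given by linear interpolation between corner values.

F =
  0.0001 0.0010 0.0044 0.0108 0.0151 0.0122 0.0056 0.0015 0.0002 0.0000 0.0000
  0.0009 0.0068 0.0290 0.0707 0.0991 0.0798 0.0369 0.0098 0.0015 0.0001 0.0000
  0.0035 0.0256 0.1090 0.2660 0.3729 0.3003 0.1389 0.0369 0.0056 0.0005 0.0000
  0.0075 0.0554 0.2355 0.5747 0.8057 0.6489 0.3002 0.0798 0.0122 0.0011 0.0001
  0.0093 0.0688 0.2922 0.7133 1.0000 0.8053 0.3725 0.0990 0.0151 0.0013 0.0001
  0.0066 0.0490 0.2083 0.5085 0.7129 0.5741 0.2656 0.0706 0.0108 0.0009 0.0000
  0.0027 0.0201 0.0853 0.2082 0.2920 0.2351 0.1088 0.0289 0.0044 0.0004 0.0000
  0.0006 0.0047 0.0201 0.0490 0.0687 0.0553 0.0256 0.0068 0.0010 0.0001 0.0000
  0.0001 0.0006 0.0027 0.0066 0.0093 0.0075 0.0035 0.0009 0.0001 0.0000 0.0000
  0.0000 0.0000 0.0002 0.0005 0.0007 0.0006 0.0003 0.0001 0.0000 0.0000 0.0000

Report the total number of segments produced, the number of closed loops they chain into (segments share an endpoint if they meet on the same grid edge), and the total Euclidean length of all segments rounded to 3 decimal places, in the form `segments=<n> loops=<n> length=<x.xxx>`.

segments=20 loops=1 length=15.349

cell (1,2): code 0100 → (1.683,3.000)–(2.000,2.605)
cell (1,3): code 1100 → (1.383,4.000)–(1.683,3.000)
cell (1,4): code 1100 → (1.563,5.000)–(1.383,4.000)
cell (1,5): code 1000 → (2.000,5.597)–(1.563,5.000)
cell (2,1): code 0100 → (2.751,2.000)–(3.000,1.825)
cell (2,2): code 1110 → (2.000,2.605)–(2.751,2.000)
cell (2,5): code 1101 → (2.404,6.000)–(2.000,5.597)
cell (2,6): code 1000 → (3.000,6.436)–(2.404,6.000)
cell (3,1): code 0110 → (3.000,1.825)–(4.000,1.605)
cell (3,6): code 1001 → (4.000,6.616)–(3.000,6.436)
cell (4,1): code 0110 → (4.000,1.605)–(5.000,1.973)
cell (4,6): code 1001 → (5.000,6.316)–(4.000,6.616)
cell (5,1): code 0010 → (5.000,1.973)–(5.035,2.000)
cell (5,2): code 0111 → (5.035,2.000)–(6.000,2.966)
cell (5,5): code 1011 → (6.000,5.246)–(5.393,6.000)
cell (5,6): code 0001 → (5.393,6.000)–(5.000,6.316)
cell (6,2): code 0010 → (6.000,2.966)–(6.026,3.000)
cell (6,3): code 0011 → (6.026,3.000)–(6.394,4.000)
cell (6,4): code 0011 → (6.394,4.000)–(6.173,5.000)
cell (6,5): code 0001 → (6.173,5.000)–(6.000,5.246)
total: 20 segments, chained into 1 closed loop(s), length Σ = 15.349110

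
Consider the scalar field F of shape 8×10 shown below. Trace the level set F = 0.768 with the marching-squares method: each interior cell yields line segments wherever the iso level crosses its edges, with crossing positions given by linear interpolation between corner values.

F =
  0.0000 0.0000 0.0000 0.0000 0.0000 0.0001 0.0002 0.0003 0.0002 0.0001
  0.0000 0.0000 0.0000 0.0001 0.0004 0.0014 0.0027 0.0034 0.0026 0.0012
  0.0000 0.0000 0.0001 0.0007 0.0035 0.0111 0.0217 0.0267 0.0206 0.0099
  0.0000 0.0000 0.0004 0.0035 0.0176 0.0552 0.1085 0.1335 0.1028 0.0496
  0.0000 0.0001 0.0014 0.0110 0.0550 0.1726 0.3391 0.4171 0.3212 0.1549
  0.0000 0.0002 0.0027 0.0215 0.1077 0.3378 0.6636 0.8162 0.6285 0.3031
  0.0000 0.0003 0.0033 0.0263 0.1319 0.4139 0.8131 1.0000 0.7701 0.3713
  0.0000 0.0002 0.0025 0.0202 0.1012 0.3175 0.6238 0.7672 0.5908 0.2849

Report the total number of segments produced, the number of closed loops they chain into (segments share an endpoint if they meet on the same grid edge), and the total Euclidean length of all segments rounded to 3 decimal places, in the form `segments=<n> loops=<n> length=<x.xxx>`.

cell (4,6): code 0100 → (4.879,7.000)–(5.000,6.684)
cell (4,7): code 1000 → (5.000,7.257)–(4.879,7.000)
cell (5,5): code 0100 → (5.698,6.000)–(6.000,5.887)
cell (5,6): code 1110 → (5.000,6.684)–(5.698,6.000)
cell (5,7): code 1101 → (5.985,8.000)–(5.000,7.257)
cell (5,8): code 1000 → (6.000,8.005)–(5.985,8.000)
cell (6,5): code 0010 → (6.000,5.887)–(6.238,6.000)
cell (6,6): code 0011 → (6.238,6.000)–(6.997,7.000)
cell (6,7): code 0011 → (6.997,7.000)–(6.012,8.000)
cell (6,8): code 0001 → (6.012,8.000)–(6.000,8.005)
total: 10 segments, chained into 1 closed loop(s), length Σ = 6.106544

segments=10 loops=1 length=6.107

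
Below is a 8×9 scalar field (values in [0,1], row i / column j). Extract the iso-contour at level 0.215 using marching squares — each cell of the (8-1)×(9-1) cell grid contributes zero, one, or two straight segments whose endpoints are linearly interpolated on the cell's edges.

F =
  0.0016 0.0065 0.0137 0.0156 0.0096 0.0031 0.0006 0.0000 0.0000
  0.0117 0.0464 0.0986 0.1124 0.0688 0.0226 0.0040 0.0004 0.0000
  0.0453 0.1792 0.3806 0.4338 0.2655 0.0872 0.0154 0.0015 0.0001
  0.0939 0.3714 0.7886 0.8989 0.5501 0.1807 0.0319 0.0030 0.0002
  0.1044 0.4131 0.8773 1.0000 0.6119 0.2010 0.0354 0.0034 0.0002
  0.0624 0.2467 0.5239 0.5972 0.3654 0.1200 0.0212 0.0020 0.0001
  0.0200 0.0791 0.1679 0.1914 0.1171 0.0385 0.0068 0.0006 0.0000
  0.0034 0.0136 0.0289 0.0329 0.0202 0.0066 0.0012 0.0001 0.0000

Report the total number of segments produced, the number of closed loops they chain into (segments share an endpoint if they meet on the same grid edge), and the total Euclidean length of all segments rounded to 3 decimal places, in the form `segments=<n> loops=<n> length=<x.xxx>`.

segments=16 loops=1 length=14.463

cell (1,1): code 0100 → (1.413,2.000)–(2.000,1.178)
cell (1,2): code 1100 → (1.319,3.000)–(1.413,2.000)
cell (1,3): code 1100 → (1.743,4.000)–(1.319,3.000)
cell (1,4): code 1000 → (2.000,4.283)–(1.743,4.000)
cell (2,0): code 0100 → (2.186,1.000)–(3.000,0.436)
cell (2,1): code 1110 → (2.000,1.178)–(2.186,1.000)
cell (2,4): code 1001 → (3.000,4.907)–(2.000,4.283)
cell (3,0): code 0110 → (3.000,0.436)–(4.000,0.358)
cell (3,4): code 1001 → (4.000,4.966)–(3.000,4.907)
cell (4,0): code 0110 → (4.000,0.358)–(5.000,0.828)
cell (4,4): code 1001 → (5.000,4.613)–(4.000,4.966)
cell (5,0): code 0010 → (5.000,0.828)–(5.189,1.000)
cell (5,1): code 0011 → (5.189,1.000)–(5.868,2.000)
cell (5,2): code 0011 → (5.868,2.000)–(5.942,3.000)
cell (5,3): code 0011 → (5.942,3.000)–(5.606,4.000)
cell (5,4): code 0001 → (5.606,4.000)–(5.000,4.613)
total: 16 segments, chained into 1 closed loop(s), length Σ = 14.462885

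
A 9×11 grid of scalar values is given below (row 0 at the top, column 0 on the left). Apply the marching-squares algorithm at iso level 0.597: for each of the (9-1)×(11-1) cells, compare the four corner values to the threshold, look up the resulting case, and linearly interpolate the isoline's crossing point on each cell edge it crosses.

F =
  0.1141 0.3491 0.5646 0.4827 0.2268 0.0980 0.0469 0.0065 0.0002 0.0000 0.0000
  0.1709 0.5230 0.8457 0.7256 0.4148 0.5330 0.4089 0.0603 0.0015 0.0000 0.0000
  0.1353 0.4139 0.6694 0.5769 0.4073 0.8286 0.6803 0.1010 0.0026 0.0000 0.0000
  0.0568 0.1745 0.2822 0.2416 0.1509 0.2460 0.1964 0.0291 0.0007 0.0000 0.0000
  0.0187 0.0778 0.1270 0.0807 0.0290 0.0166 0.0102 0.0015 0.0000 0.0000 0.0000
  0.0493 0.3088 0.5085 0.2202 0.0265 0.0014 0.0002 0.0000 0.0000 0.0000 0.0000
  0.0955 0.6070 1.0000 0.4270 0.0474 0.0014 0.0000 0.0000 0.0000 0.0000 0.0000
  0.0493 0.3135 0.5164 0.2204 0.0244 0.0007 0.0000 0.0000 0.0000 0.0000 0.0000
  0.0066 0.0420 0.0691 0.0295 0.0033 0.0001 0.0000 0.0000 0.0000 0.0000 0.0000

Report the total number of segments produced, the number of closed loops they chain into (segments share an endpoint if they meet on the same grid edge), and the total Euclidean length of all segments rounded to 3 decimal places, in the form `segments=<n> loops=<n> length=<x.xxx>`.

segments=20 loops=3 length=15.511

cell (0,1): code 0100 → (0.115,2.000)–(1.000,1.229)
cell (0,2): code 1100 → (0.471,3.000)–(0.115,2.000)
cell (0,3): code 1000 → (1.000,3.414)–(0.471,3.000)
cell (1,1): code 0110 → (1.000,1.229)–(2.000,1.717)
cell (1,2): code 1011 → (2.000,2.783)–(1.865,3.000)
cell (1,3): code 0001 → (1.865,3.000)–(1.000,3.414)
cell (1,4): code 0100 → (1.217,5.000)–(2.000,4.450)
cell (1,5): code 1100 → (1.693,6.000)–(1.217,5.000)
cell (1,6): code 1000 → (2.000,6.144)–(1.693,6.000)
cell (2,1): code 0010 → (2.000,1.717)–(2.187,2.000)
cell (2,2): code 0001 → (2.187,2.000)–(2.000,2.783)
cell (2,4): code 0010 → (2.000,4.450)–(2.398,5.000)
cell (2,5): code 0011 → (2.398,5.000)–(2.172,6.000)
cell (2,6): code 0001 → (2.172,6.000)–(2.000,6.144)
cell (5,0): code 0100 → (5.966,1.000)–(6.000,0.980)
cell (5,1): code 1100 → (5.180,2.000)–(5.966,1.000)
cell (5,2): code 1000 → (6.000,2.703)–(5.180,2.000)
cell (6,0): code 0010 → (6.000,0.980)–(6.034,1.000)
cell (6,1): code 0011 → (6.034,1.000)–(6.833,2.000)
cell (6,2): code 0001 → (6.833,2.000)–(6.000,2.703)
total: 20 segments, chained into 3 closed loop(s), length Σ = 15.510535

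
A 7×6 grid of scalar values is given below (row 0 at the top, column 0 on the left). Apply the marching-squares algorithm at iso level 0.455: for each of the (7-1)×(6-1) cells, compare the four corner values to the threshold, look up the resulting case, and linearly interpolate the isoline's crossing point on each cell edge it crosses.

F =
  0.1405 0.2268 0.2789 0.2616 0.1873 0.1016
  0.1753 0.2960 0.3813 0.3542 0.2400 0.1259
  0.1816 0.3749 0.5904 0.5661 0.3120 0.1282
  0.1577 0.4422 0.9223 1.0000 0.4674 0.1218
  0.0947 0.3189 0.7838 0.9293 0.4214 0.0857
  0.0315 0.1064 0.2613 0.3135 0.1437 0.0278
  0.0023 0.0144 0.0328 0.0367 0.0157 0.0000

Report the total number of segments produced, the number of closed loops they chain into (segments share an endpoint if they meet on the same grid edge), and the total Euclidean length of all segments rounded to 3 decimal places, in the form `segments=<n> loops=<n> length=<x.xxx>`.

segments=12 loops=1 length=10.024

cell (1,1): code 0100 → (1.352,2.000)–(2.000,1.372)
cell (1,2): code 1100 → (1.476,3.000)–(1.352,2.000)
cell (1,3): code 1000 → (2.000,3.437)–(1.476,3.000)
cell (2,1): code 0110 → (2.000,1.372)–(3.000,1.027)
cell (2,3): code 1101 → (2.920,4.000)–(2.000,3.437)
cell (2,4): code 1000 → (3.000,4.036)–(2.920,4.000)
cell (3,1): code 0110 → (3.000,1.027)–(4.000,1.293)
cell (3,3): code 1011 → (4.000,3.934)–(3.270,4.000)
cell (3,4): code 0001 → (3.270,4.000)–(3.000,4.036)
cell (4,1): code 0010 → (4.000,1.293)–(4.629,2.000)
cell (4,2): code 0011 → (4.629,2.000)–(4.770,3.000)
cell (4,3): code 0001 → (4.770,3.000)–(4.000,3.934)
total: 12 segments, chained into 1 closed loop(s), length Σ = 10.023725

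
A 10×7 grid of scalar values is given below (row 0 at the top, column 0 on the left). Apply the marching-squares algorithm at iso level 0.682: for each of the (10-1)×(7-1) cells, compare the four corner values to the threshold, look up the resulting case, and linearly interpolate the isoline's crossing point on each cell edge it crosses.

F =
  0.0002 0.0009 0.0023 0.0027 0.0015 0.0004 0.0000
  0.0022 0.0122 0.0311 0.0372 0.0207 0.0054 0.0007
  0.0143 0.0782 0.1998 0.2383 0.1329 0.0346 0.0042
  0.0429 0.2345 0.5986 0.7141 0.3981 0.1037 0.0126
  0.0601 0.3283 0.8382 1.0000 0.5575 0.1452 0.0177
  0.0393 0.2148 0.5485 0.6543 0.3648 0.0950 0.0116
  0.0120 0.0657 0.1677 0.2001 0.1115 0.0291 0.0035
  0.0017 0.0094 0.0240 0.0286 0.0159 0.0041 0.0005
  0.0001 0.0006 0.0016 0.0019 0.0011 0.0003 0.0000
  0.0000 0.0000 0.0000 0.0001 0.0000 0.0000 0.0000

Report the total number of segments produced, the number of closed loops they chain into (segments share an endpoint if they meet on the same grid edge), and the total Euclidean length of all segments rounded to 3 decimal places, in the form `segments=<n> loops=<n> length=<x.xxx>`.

segments=8 loops=1 length=5.962

cell (2,2): code 0100 → (2.933,3.000)–(3.000,2.722)
cell (2,3): code 1000 → (3.000,3.102)–(2.933,3.000)
cell (3,1): code 0100 → (3.348,2.000)–(4.000,1.694)
cell (3,2): code 1110 → (3.000,2.722)–(3.348,2.000)
cell (3,3): code 1001 → (4.000,3.719)–(3.000,3.102)
cell (4,1): code 0010 → (4.000,1.694)–(4.539,2.000)
cell (4,2): code 0011 → (4.539,2.000)–(4.920,3.000)
cell (4,3): code 0001 → (4.920,3.000)–(4.000,3.719)
total: 8 segments, chained into 1 closed loop(s), length Σ = 5.962348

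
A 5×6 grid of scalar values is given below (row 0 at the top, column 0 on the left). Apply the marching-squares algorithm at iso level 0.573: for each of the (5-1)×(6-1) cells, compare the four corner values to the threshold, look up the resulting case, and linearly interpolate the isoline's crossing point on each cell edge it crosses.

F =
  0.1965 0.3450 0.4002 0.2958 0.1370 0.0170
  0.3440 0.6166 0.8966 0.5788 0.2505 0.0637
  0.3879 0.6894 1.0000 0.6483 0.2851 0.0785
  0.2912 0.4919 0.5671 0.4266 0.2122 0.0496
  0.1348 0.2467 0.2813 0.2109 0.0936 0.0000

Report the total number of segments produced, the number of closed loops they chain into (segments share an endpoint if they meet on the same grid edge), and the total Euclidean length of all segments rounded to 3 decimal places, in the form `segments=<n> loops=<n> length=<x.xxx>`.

cell (0,0): code 0100 → (0.839,1.000)–(1.000,0.840)
cell (0,1): code 1100 → (0.348,2.000)–(0.839,1.000)
cell (0,2): code 1100 → (0.980,3.000)–(0.348,2.000)
cell (0,3): code 1000 → (1.000,3.018)–(0.980,3.000)
cell (1,0): code 0110 → (1.000,0.840)–(2.000,0.614)
cell (1,3): code 1001 → (2.000,3.207)–(1.000,3.018)
cell (2,0): code 0010 → (2.000,0.614)–(2.589,1.000)
cell (2,1): code 0011 → (2.589,1.000)–(2.986,2.000)
cell (2,2): code 0011 → (2.986,2.000)–(2.340,3.000)
cell (2,3): code 0001 → (2.340,3.000)–(2.000,3.207)
total: 10 segments, chained into 1 closed loop(s), length Σ = 7.962901

segments=10 loops=1 length=7.963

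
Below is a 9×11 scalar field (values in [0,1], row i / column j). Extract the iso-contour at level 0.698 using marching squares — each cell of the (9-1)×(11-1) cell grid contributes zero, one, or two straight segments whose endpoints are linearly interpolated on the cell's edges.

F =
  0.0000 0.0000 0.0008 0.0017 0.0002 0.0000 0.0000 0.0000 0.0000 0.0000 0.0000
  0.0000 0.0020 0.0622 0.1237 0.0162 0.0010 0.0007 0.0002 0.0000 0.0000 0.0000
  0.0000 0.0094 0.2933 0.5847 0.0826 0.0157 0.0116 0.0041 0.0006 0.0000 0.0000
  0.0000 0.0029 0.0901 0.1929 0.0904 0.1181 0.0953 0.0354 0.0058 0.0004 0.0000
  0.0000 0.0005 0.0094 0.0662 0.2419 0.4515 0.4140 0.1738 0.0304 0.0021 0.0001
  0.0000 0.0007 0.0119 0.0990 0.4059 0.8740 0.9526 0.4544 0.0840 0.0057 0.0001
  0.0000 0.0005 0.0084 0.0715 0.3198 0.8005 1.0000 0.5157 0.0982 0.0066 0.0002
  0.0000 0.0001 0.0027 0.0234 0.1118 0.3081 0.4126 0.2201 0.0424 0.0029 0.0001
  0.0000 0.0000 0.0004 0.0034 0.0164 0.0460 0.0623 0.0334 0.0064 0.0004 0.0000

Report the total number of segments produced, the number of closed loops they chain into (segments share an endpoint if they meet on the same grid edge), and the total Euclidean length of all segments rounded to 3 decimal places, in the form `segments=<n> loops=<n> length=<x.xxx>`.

cell (4,4): code 0100 → (4.583,5.000)–(5.000,4.624)
cell (4,5): code 1100 → (4.527,6.000)–(4.583,5.000)
cell (4,6): code 1000 → (5.000,6.511)–(4.527,6.000)
cell (5,4): code 0110 → (5.000,4.624)–(6.000,4.787)
cell (5,6): code 1001 → (6.000,6.624)–(5.000,6.511)
cell (6,4): code 0010 → (6.000,4.787)–(6.208,5.000)
cell (6,5): code 0011 → (6.208,5.000)–(6.514,6.000)
cell (6,6): code 0001 → (6.514,6.000)–(6.000,6.624)
total: 8 segments, chained into 1 closed loop(s), length Σ = 6.430294

segments=8 loops=1 length=6.430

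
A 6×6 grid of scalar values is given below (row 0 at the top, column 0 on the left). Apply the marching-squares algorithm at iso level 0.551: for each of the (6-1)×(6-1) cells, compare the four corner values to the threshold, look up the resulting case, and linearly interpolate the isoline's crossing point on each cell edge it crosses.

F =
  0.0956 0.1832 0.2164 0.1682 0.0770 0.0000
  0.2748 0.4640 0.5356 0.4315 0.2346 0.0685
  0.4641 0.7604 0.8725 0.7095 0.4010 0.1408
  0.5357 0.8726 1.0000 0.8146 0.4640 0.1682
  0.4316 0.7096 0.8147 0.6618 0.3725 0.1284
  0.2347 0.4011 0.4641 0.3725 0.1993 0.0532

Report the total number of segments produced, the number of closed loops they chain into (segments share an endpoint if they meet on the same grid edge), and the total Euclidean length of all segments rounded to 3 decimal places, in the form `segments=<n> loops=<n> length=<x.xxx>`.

cell (1,0): code 0100 → (1.294,1.000)–(2.000,0.293)
cell (1,1): code 1100 → (1.046,2.000)–(1.294,1.000)
cell (1,2): code 1100 → (1.430,3.000)–(1.046,2.000)
cell (1,3): code 1000 → (2.000,3.514)–(1.430,3.000)
cell (2,0): code 0110 → (2.000,0.293)–(3.000,0.045)
cell (2,3): code 1001 → (3.000,3.752)–(2.000,3.514)
cell (3,0): code 0110 → (3.000,0.045)–(4.000,0.429)
cell (3,3): code 1001 → (4.000,3.383)–(3.000,3.752)
cell (4,0): code 0010 → (4.000,0.429)–(4.514,1.000)
cell (4,1): code 0011 → (4.514,1.000)–(4.752,2.000)
cell (4,2): code 0011 → (4.752,2.000)–(4.383,3.000)
cell (4,3): code 0001 → (4.383,3.000)–(4.000,3.383)
total: 12 segments, chained into 1 closed loop(s), length Σ = 11.467052

segments=12 loops=1 length=11.467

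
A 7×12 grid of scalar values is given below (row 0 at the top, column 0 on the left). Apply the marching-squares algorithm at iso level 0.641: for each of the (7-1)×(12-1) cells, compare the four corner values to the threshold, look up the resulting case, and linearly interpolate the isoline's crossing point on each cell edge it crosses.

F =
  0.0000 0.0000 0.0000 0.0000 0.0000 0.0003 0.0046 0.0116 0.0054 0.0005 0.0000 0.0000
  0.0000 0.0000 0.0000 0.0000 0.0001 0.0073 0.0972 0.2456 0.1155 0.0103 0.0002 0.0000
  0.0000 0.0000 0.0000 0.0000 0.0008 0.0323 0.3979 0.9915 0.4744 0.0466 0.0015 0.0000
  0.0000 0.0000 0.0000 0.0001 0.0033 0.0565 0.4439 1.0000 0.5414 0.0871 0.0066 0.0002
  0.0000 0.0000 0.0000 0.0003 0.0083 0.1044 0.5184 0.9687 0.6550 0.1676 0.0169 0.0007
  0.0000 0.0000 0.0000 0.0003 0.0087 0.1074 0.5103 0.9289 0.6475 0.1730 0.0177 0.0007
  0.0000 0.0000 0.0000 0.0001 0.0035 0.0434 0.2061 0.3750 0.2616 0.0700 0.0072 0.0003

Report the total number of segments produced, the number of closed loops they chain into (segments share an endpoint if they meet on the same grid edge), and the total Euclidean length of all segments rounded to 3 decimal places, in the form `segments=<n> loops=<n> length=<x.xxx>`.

segments=12 loops=1 length=9.624

cell (1,6): code 0100 → (1.530,7.000)–(2.000,6.410)
cell (1,7): code 1000 → (2.000,7.678)–(1.530,7.000)
cell (2,6): code 0110 → (2.000,6.410)–(3.000,6.354)
cell (2,7): code 1001 → (3.000,7.783)–(2.000,7.678)
cell (3,6): code 0110 → (3.000,6.354)–(4.000,6.272)
cell (3,7): code 1101 → (3.877,8.000)–(3.000,7.783)
cell (3,8): code 1000 → (4.000,8.029)–(3.877,8.000)
cell (4,6): code 0110 → (4.000,6.272)–(5.000,6.312)
cell (4,8): code 1001 → (5.000,8.014)–(4.000,8.029)
cell (5,6): code 0010 → (5.000,6.312)–(5.520,7.000)
cell (5,7): code 0011 → (5.520,7.000)–(5.017,8.000)
cell (5,8): code 0001 → (5.017,8.000)–(5.000,8.014)
total: 12 segments, chained into 1 closed loop(s), length Σ = 9.623630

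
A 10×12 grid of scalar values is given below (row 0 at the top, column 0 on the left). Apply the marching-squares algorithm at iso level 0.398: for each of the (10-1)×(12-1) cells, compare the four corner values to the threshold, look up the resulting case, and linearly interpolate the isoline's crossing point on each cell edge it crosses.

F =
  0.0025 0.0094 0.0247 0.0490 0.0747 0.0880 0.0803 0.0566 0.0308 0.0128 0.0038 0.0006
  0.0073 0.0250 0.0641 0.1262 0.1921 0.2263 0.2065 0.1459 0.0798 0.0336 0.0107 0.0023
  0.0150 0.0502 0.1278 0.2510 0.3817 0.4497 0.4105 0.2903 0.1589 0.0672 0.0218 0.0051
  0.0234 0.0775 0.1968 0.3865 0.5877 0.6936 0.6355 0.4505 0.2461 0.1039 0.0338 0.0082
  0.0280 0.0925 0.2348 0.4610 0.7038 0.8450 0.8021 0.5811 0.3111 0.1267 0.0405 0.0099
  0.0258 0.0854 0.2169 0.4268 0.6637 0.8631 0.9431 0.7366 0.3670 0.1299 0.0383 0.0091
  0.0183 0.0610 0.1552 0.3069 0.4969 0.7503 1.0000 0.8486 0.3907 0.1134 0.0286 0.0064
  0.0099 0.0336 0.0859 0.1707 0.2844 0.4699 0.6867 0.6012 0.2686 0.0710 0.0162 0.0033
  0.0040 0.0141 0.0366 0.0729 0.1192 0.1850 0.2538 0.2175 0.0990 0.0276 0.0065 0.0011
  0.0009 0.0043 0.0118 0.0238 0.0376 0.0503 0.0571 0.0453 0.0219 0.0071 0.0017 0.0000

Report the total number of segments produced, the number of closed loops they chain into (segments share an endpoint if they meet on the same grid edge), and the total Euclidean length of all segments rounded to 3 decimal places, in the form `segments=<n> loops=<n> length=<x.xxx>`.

segments=22 loops=1 length=17.333

cell (1,4): code 0100 → (1.769,5.000)–(2.000,4.240)
cell (1,5): code 1100 → (1.939,6.000)–(1.769,5.000)
cell (1,6): code 1000 → (2.000,6.104)–(1.939,6.000)
cell (2,3): code 0100 → (2.079,4.000)–(3.000,3.057)
cell (2,4): code 1110 → (2.000,4.240)–(2.079,4.000)
cell (2,6): code 1101 → (2.672,7.000)–(2.000,6.104)
cell (2,7): code 1000 → (3.000,7.257)–(2.672,7.000)
cell (3,2): code 0100 → (3.154,3.000)–(4.000,2.721)
cell (3,3): code 1110 → (3.000,3.057)–(3.154,3.000)
cell (3,7): code 1001 → (4.000,7.678)–(3.000,7.257)
cell (4,2): code 0110 → (4.000,2.721)–(5.000,2.863)
cell (4,7): code 1001 → (5.000,7.916)–(4.000,7.678)
cell (5,2): code 0010 → (5.000,2.863)–(5.240,3.000)
cell (5,3): code 0111 → (5.240,3.000)–(6.000,3.479)
cell (5,7): code 1001 → (6.000,7.984)–(5.000,7.916)
cell (6,3): code 0010 → (6.000,3.479)–(6.465,4.000)
cell (6,4): code 0111 → (6.465,4.000)–(7.000,4.612)
cell (6,7): code 1001 → (7.000,7.611)–(6.000,7.984)
cell (7,4): code 0010 → (7.000,4.612)–(7.252,5.000)
cell (7,5): code 0011 → (7.252,5.000)–(7.667,6.000)
cell (7,6): code 0011 → (7.667,6.000)–(7.530,7.000)
cell (7,7): code 0001 → (7.530,7.000)–(7.000,7.611)
total: 22 segments, chained into 1 closed loop(s), length Σ = 17.333446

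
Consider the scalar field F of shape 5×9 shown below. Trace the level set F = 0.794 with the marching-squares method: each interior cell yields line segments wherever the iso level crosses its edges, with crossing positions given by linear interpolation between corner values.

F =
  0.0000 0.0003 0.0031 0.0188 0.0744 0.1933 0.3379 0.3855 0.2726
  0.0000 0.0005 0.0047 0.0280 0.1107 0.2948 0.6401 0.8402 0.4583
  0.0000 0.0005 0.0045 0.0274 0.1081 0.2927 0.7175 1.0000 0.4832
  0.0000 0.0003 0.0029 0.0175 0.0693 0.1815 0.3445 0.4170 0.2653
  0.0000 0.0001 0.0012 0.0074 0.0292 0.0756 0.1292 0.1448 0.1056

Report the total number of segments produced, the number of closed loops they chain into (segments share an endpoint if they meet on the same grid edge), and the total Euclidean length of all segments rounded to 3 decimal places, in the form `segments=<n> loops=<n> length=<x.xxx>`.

cell (0,6): code 0100 → (0.898,7.000)–(1.000,6.769)
cell (0,7): code 1000 → (1.000,7.121)–(0.898,7.000)
cell (1,6): code 0110 → (1.000,6.769)–(2.000,6.271)
cell (1,7): code 1001 → (2.000,7.399)–(1.000,7.121)
cell (2,6): code 0010 → (2.000,6.271)–(2.353,7.000)
cell (2,7): code 0001 → (2.353,7.000)–(2.000,7.399)
total: 6 segments, chained into 1 closed loop(s), length Σ = 3.908318

segments=6 loops=1 length=3.908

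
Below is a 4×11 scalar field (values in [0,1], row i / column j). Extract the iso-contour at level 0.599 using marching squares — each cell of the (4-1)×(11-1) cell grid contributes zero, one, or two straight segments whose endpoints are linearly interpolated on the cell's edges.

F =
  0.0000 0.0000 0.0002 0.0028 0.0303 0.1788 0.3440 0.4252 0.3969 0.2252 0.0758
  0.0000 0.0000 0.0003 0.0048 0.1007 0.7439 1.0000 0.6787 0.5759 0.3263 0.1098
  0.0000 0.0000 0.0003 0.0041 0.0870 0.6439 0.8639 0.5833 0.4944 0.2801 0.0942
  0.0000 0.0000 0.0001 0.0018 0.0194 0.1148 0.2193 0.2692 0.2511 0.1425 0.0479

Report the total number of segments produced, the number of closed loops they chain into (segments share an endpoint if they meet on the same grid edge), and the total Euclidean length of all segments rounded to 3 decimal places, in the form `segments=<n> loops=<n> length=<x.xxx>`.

cell (0,4): code 0100 → (0.744,5.000)–(1.000,4.775)
cell (0,5): code 1100 → (0.389,6.000)–(0.744,5.000)
cell (0,6): code 1100 → (0.686,7.000)–(0.389,6.000)
cell (0,7): code 1000 → (1.000,7.775)–(0.686,7.000)
cell (1,4): code 0110 → (1.000,4.775)–(2.000,4.919)
cell (1,6): code 1011 → (2.000,6.944)–(1.835,7.000)
cell (1,7): code 0001 → (1.835,7.000)–(1.000,7.775)
cell (2,4): code 0010 → (2.000,4.919)–(2.085,5.000)
cell (2,5): code 0011 → (2.085,5.000)–(2.411,6.000)
cell (2,6): code 0001 → (2.411,6.000)–(2.000,6.944)
total: 10 segments, chained into 1 closed loop(s), length Σ = 7.804643

segments=10 loops=1 length=7.805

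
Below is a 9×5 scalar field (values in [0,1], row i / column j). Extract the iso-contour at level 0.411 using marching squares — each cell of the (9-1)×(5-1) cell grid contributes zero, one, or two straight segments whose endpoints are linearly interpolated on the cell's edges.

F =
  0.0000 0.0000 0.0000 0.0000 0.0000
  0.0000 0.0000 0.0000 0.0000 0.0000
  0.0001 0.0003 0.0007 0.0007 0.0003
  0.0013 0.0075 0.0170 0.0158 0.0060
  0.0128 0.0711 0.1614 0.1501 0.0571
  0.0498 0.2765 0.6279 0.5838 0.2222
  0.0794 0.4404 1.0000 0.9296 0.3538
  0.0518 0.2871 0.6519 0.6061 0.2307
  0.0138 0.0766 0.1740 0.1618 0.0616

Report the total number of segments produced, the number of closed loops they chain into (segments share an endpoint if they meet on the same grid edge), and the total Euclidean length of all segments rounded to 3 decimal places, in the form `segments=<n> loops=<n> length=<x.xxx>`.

segments=12 loops=1 length=9.254

cell (4,1): code 0100 → (4.535,2.000)–(5.000,1.383)
cell (4,2): code 1100 → (4.602,3.000)–(4.535,2.000)
cell (4,3): code 1000 → (5.000,3.478)–(4.602,3.000)
cell (5,0): code 0100 → (5.821,1.000)–(6.000,0.919)
cell (5,1): code 1110 → (5.000,1.383)–(5.821,1.000)
cell (5,3): code 1001 → (6.000,3.901)–(5.000,3.478)
cell (6,0): code 0010 → (6.000,0.919)–(6.192,1.000)
cell (6,1): code 0111 → (6.192,1.000)–(7.000,1.340)
cell (6,3): code 1001 → (7.000,3.520)–(6.000,3.901)
cell (7,1): code 0010 → (7.000,1.340)–(7.504,2.000)
cell (7,2): code 0011 → (7.504,2.000)–(7.439,3.000)
cell (7,3): code 0001 → (7.439,3.000)–(7.000,3.520)
total: 12 segments, chained into 1 closed loop(s), length Σ = 9.253764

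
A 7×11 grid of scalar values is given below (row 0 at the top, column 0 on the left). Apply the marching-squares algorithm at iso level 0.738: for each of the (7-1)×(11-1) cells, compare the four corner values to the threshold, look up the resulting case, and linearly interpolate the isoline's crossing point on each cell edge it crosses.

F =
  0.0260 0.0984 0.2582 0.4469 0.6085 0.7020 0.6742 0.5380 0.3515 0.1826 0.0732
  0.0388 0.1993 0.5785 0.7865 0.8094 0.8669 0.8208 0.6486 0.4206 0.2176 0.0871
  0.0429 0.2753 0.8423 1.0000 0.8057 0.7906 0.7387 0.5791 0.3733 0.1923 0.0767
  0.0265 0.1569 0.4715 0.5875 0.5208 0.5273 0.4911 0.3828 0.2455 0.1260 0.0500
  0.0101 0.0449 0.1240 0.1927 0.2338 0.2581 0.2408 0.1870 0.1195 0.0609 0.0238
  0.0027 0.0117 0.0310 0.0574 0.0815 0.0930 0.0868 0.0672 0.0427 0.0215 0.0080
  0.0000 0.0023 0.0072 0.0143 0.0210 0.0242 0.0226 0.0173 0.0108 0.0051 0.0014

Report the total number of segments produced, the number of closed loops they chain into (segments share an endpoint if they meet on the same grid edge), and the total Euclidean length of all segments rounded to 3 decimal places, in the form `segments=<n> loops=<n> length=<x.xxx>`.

cell (0,2): code 0100 → (0.857,3.000)–(1.000,2.767)
cell (0,3): code 1100 → (0.645,4.000)–(0.857,3.000)
cell (0,4): code 1100 → (0.218,5.000)–(0.645,4.000)
cell (0,5): code 1100 → (0.435,6.000)–(0.218,5.000)
cell (0,6): code 1000 → (1.000,6.481)–(0.435,6.000)
cell (1,1): code 0100 → (1.605,2.000)–(2.000,1.816)
cell (1,2): code 1110 → (1.000,2.767)–(1.605,2.000)
cell (1,6): code 1001 → (2.000,6.004)–(1.000,6.481)
cell (2,1): code 0010 → (2.000,1.816)–(2.281,2.000)
cell (2,2): code 0011 → (2.281,2.000)–(2.635,3.000)
cell (2,3): code 0011 → (2.635,3.000)–(2.238,4.000)
cell (2,4): code 0011 → (2.238,4.000)–(2.200,5.000)
cell (2,5): code 0011 → (2.200,5.000)–(2.003,6.000)
cell (2,6): code 0001 → (2.003,6.000)–(2.000,6.004)
total: 14 segments, chained into 1 closed loop(s), length Σ = 11.166270

segments=14 loops=1 length=11.166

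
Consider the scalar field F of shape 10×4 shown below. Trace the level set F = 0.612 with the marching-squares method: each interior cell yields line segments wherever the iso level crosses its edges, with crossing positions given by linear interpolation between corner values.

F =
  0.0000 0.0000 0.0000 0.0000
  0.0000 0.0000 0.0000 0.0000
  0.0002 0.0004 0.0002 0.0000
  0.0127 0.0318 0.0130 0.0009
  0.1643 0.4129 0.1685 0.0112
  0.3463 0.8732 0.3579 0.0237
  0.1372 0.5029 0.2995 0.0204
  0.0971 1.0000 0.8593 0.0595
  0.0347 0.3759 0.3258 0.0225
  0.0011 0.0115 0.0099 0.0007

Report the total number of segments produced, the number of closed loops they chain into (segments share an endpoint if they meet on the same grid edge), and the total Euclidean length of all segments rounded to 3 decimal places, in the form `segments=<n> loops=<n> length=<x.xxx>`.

segments=10 loops=2 length=8.057

cell (4,0): code 0100 → (4.433,1.000)–(5.000,0.504)
cell (4,1): code 1000 → (5.000,1.507)–(4.433,1.000)
cell (5,0): code 0010 → (5.000,0.504)–(5.705,1.000)
cell (5,1): code 0001 → (5.705,1.000)–(5.000,1.507)
cell (6,0): code 0100 → (6.219,1.000)–(7.000,0.570)
cell (6,1): code 1100 → (6.558,2.000)–(6.219,1.000)
cell (6,2): code 1000 → (7.000,2.309)–(6.558,2.000)
cell (7,0): code 0010 → (7.000,0.570)–(7.622,1.000)
cell (7,1): code 0011 → (7.622,1.000)–(7.464,2.000)
cell (7,2): code 0001 → (7.464,2.000)–(7.000,2.309)
total: 10 segments, chained into 2 closed loop(s), length Σ = 8.056581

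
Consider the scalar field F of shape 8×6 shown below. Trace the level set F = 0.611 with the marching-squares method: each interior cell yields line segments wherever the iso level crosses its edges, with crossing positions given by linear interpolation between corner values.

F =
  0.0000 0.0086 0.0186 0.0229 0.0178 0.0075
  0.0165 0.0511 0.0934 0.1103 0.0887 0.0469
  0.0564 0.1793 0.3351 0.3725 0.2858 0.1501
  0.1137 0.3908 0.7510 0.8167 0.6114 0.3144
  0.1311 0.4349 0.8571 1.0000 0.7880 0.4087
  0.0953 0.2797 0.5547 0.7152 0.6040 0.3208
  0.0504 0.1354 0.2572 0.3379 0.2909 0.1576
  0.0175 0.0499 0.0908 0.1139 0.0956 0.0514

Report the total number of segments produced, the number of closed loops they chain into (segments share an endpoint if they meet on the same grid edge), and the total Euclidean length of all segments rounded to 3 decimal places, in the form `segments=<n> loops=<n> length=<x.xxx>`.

segments=12 loops=1 length=8.970

cell (2,1): code 0100 → (2.663,2.000)–(3.000,1.611)
cell (2,2): code 1100 → (2.537,3.000)–(2.663,2.000)
cell (2,3): code 1100 → (2.999,4.000)–(2.537,3.000)
cell (2,4): code 1000 → (3.000,4.001)–(2.999,4.000)
cell (3,1): code 0110 → (3.000,1.611)–(4.000,1.417)
cell (3,4): code 1001 → (4.000,4.467)–(3.000,4.001)
cell (4,1): code 0010 → (4.000,1.417)–(4.814,2.000)
cell (4,2): code 0111 → (4.814,2.000)–(5.000,2.351)
cell (4,3): code 1011 → (5.000,3.937)–(4.962,4.000)
cell (4,4): code 0001 → (4.962,4.000)–(4.000,4.467)
cell (5,2): code 0010 → (5.000,2.351)–(5.276,3.000)
cell (5,3): code 0001 → (5.276,3.000)–(5.000,3.937)
total: 12 segments, chained into 1 closed loop(s), length Σ = 8.970414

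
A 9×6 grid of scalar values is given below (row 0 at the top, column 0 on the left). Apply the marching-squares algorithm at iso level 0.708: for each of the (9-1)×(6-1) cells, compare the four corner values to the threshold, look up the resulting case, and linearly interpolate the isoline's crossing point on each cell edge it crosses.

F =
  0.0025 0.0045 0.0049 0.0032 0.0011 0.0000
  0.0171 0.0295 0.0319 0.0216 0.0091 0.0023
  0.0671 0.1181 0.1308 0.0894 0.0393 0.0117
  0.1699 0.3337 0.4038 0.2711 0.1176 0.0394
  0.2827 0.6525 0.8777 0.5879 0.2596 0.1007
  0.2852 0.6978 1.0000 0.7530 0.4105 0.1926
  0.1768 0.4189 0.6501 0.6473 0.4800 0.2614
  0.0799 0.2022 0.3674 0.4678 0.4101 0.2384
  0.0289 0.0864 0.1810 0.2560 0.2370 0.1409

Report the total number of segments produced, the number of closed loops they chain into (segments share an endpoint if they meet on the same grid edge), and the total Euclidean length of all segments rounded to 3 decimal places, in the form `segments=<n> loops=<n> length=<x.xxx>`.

cell (3,1): code 0100 → (3.642,2.000)–(4.000,1.246)
cell (3,2): code 1000 → (4.000,2.586)–(3.642,2.000)
cell (4,1): code 0110 → (4.000,1.246)–(5.000,1.034)
cell (4,2): code 1101 → (4.727,3.000)–(4.000,2.586)
cell (4,3): code 1000 → (5.000,3.131)–(4.727,3.000)
cell (5,1): code 0010 → (5.000,1.034)–(5.835,2.000)
cell (5,2): code 0011 → (5.835,2.000)–(5.426,3.000)
cell (5,3): code 0001 → (5.426,3.000)–(5.000,3.131)
total: 8 segments, chained into 1 closed loop(s), length Σ = 6.485464

segments=8 loops=1 length=6.485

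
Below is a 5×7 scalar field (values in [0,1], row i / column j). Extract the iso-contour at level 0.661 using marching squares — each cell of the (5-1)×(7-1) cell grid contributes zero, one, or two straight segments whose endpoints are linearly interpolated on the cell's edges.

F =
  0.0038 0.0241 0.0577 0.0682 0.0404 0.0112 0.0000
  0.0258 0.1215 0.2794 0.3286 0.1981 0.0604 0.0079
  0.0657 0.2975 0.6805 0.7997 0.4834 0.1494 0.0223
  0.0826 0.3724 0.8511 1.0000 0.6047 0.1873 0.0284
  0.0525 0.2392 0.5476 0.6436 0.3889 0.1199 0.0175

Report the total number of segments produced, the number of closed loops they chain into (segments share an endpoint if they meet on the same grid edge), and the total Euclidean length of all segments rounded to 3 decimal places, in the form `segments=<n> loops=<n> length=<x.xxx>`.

segments=8 loops=1 length=6.845

cell (1,1): code 0100 → (1.951,2.000)–(2.000,1.949)
cell (1,2): code 1100 → (1.706,3.000)–(1.951,2.000)
cell (1,3): code 1000 → (2.000,3.439)–(1.706,3.000)
cell (2,1): code 0110 → (2.000,1.949)–(3.000,1.603)
cell (2,3): code 1001 → (3.000,3.858)–(2.000,3.439)
cell (3,1): code 0010 → (3.000,1.603)–(3.626,2.000)
cell (3,2): code 0011 → (3.626,2.000)–(3.951,3.000)
cell (3,3): code 0001 → (3.951,3.000)–(3.000,3.858)
total: 8 segments, chained into 1 closed loop(s), length Σ = 6.844596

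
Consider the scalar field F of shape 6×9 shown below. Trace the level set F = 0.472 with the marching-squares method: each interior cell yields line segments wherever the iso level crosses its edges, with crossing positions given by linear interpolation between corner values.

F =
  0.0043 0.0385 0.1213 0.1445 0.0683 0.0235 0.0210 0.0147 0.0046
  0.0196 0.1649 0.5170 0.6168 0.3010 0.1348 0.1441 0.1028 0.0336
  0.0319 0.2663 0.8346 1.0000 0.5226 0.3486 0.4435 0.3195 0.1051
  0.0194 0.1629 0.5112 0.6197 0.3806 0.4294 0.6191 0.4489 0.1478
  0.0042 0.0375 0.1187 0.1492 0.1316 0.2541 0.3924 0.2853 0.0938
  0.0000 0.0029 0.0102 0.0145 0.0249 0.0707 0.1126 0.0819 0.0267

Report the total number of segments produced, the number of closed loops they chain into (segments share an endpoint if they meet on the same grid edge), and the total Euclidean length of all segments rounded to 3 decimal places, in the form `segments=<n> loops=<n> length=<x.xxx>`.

segments=16 loops=2 length=12.817

cell (0,1): code 0100 → (0.886,2.000)–(1.000,1.872)
cell (0,2): code 1100 → (0.693,3.000)–(0.886,2.000)
cell (0,3): code 1000 → (1.000,3.459)–(0.693,3.000)
cell (1,1): code 0110 → (1.000,1.872)–(2.000,1.362)
cell (1,3): code 1101 → (1.772,4.000)–(1.000,3.459)
cell (1,4): code 1000 → (2.000,4.291)–(1.772,4.000)
cell (2,1): code 0110 → (2.000,1.362)–(3.000,1.887)
cell (2,3): code 1011 → (3.000,3.618)–(2.356,4.000)
cell (2,4): code 0001 → (2.356,4.000)–(2.000,4.291)
cell (2,5): code 0100 → (2.162,6.000)–(3.000,5.225)
cell (2,6): code 1000 → (3.000,6.864)–(2.162,6.000)
cell (3,1): code 0010 → (3.000,1.887)–(3.100,2.000)
cell (3,2): code 0011 → (3.100,2.000)–(3.314,3.000)
cell (3,3): code 0001 → (3.314,3.000)–(3.000,3.618)
cell (3,5): code 0010 → (3.000,5.225)–(3.649,6.000)
cell (3,6): code 0001 → (3.649,6.000)–(3.000,6.864)
total: 16 segments, chained into 2 closed loop(s), length Σ = 12.817410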